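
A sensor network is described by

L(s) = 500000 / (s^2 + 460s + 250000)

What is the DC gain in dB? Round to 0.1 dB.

L(0) = 500000 / 250000 = 2
20 log₁₀(2) ≈ 6.02 dB

6.0 dB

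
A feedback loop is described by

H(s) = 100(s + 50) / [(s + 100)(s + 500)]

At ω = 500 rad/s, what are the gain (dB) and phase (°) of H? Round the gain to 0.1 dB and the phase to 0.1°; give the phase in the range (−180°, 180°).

At s = jω = j500:
zero (s+50): 50 + j500 → |·| = √(50²+500²) = √252500 ≈ 502.49, ∠ = arctan(500/50) ≈ 84.29°
pole (s+100): 100 + j500 → |·| = √(100²+500²) = √260000 ≈ 509.9, ∠ = arctan(500/100) ≈ 78.69°
pole (s+500): 500 + j500 → |·| = √(500²+500²) = √500000 ≈ 707.11, ∠ = arctan(500/500) ≈ 45.00°
|H| = 100 · 502.49 / 3.6056e+05 ≈ 0.13936
Gain = 20 log₁₀(0.13936) ≈ -17.12 dB
∠H = 84.29° − 123.69° = -39.40°

-17.1 dB, -39.4°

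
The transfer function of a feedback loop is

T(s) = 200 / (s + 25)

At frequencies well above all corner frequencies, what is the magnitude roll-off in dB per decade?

Each pole contributes −20 dB/decade at high frequency; each zero contributes +20 dB/decade.
Net: 0 zero(s) − 1 pole(s) → -20 dB/decade.

-20 dB/decade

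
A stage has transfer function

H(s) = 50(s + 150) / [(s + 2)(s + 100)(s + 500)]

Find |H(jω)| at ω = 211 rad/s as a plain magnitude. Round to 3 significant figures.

At s = jω = j211:
zero (s+150): 150 + j211 → |·| = √(150²+211²) = √67021 ≈ 258.88, ∠ = arctan(211/150) ≈ 54.59°
pole (s+2): 2 + j211 → |·| = √(2²+211²) = √44525 ≈ 211.01, ∠ = arctan(211/2) ≈ 89.46°
pole (s+100): 100 + j211 → |·| = √(100²+211²) = √54521 ≈ 233.5, ∠ = arctan(211/100) ≈ 64.64°
pole (s+500): 500 + j211 → |·| = √(500²+211²) = √294521 ≈ 542.7, ∠ = arctan(211/500) ≈ 22.88°
|H| = 50 · 258.88 / 2.6739e+07 ≈ 0.00048409

0.000484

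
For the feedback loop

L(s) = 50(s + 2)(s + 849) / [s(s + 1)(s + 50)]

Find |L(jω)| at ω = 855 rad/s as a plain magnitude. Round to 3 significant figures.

At s = jω = j855:
zero (s+2): 2 + j855 → |·| = √(2²+855²) = √731029 ≈ 855, ∠ = arctan(855/2) ≈ 89.87°
zero (s+849): 849 + j855 → |·| = √(849²+855²) = √1451826 ≈ 1204.9, ∠ = arctan(855/849) ≈ 45.20°
pole (s+1): 1 + j855 → |·| = √(1²+855²) = √731026 ≈ 855, ∠ = arctan(855/1) ≈ 89.93°
pole (s+50): 50 + j855 → |·| = √(50²+855²) = √733525 ≈ 856.46, ∠ = arctan(855/50) ≈ 86.65°
pole at origin: |s| = 855, ∠ = 90.00° (in denominator)
|L| = 50 · 1.0302e+06 / 6.2609e+08 ≈ 0.082273

0.0823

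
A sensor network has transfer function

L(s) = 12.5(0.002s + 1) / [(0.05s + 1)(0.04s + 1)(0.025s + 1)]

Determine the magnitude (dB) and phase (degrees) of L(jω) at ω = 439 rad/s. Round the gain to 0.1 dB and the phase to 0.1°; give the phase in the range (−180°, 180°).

-48.2 dB, 142.4°

At ω = 439 rad/s:
zero (1 + j439·0.002) = 1 + j0.878 → |·| ≈ 1.3307, ∠ ≈ 41.28°
pole (1 + j439·0.05) = 1 + j21.95 → |·| ≈ 21.973, ∠ ≈ 87.39°
pole (1 + j439·0.04) = 1 + j17.56 → |·| ≈ 17.588, ∠ ≈ 86.74°
pole (1 + j439·0.025) = 1 + j10.975 → |·| ≈ 11.02, ∠ ≈ 84.79°
|L| = 12.5 · 1.3307 / (21.973 · 17.588 · 11.02) ≈ 0.0039057
Gain = 20 log₁₀(0.0039057) ≈ -48.17 dB
∠L = (41.28°) − (87.39° + 86.74° + 84.79°) = -217.64° ≡ 142.36° (principal value)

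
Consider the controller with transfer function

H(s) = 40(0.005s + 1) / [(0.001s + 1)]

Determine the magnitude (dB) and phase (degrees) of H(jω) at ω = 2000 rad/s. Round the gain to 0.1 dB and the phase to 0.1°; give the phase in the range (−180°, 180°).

At ω = 2000 rad/s:
zero (1 + j2000·0.005) = 1 + j10 → |·| ≈ 10.05, ∠ ≈ 84.29°
pole (1 + j2000·0.001) = 1 + j2 → |·| ≈ 2.2361, ∠ ≈ 63.43°
|H| = 40 · 10.05 / (2.2361) ≈ 179.78
Gain = 20 log₁₀(179.78) ≈ 45.09 dB
∠H = (84.29°) − (63.43°) = 20.86°

45.1 dB, 20.9°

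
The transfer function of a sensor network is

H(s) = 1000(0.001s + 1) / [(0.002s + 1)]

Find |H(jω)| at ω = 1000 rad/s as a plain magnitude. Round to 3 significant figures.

At ω = 1000 rad/s:
zero (1 + j1000·0.001) = 1 + j1 → |·| ≈ 1.4142, ∠ ≈ 45.00°
pole (1 + j1000·0.002) = 1 + j2 → |·| ≈ 2.2361, ∠ ≈ 63.43°
|H| = 1000 · 1.4142 / (2.2361) ≈ 632.44

632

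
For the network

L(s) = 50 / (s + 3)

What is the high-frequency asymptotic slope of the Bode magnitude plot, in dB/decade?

-20 dB/decade

Each pole contributes −20 dB/decade at high frequency; each zero contributes +20 dB/decade.
Net: 0 zero(s) − 1 pole(s) → -20 dB/decade.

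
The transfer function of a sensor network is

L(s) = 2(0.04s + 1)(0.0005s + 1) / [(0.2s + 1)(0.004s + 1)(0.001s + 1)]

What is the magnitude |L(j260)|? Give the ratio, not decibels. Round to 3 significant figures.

At ω = 260 rad/s:
zero (1 + j260·0.04) = 1 + j10.4 → |·| ≈ 10.448, ∠ ≈ 84.51°
zero (1 + j260·0.0005) = 1 + j0.13 → |·| ≈ 1.0084, ∠ ≈ 7.41°
pole (1 + j260·0.2) = 1 + j52 → |·| ≈ 52.01, ∠ ≈ 88.90°
pole (1 + j260·0.004) = 1 + j1.04 → |·| ≈ 1.4428, ∠ ≈ 46.12°
pole (1 + j260·0.001) = 1 + j0.26 → |·| ≈ 1.0332, ∠ ≈ 14.57°
|L| = 2 · 10.448 · 1.0084 / (52.01 · 1.4428 · 1.0332) ≈ 0.27178

0.272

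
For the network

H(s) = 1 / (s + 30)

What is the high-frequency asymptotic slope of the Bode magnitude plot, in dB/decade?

Each pole contributes −20 dB/decade at high frequency; each zero contributes +20 dB/decade.
Net: 0 zero(s) − 1 pole(s) → -20 dB/decade.

-20 dB/decade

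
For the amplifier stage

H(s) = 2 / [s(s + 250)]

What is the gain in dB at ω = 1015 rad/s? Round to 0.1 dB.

-114.5 dB

At s = jω = j1015:
pole (s+250): 250 + j1015 → |·| = √(250²+1015²) = √1092725 ≈ 1045.3, ∠ = arctan(1015/250) ≈ 76.16°
pole at origin: |s| = 1015, ∠ = 90.00° (in denominator)
|H| = 2 / 1.061e+06 ≈ 1.885e-06
Gain = 20 log₁₀(1.885e-06) ≈ -114.49 dB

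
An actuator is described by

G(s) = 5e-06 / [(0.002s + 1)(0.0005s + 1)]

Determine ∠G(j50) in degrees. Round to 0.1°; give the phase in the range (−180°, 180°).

-7.1°

At ω = 50 rad/s:
pole (1 + j50·0.002) = 1 + j0.1 → |·| ≈ 1.005, ∠ ≈ 5.71°
pole (1 + j50·0.0005) = 1 + j0.025 → |·| ≈ 1.0003, ∠ ≈ 1.43°
∠G = (0°) − (5.71° + 1.43°) = -7.14°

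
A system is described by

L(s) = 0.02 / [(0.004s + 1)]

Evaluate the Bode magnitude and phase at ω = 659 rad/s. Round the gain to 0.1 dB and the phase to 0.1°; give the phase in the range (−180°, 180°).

-43.0 dB, -69.2°

At ω = 659 rad/s:
pole (1 + j659·0.004) = 1 + j2.636 → |·| ≈ 2.8193, ∠ ≈ 69.23°
|L| = 0.02 · 1 / (2.8193) ≈ 0.007094
Gain = 20 log₁₀(0.007094) ≈ -42.98 dB
∠L = (0°) − (69.23°) = -69.23°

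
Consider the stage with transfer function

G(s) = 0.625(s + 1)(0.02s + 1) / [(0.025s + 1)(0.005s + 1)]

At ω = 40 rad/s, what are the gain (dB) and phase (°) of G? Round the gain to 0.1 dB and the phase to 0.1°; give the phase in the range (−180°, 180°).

At ω = 40 rad/s:
zero (1 + j40·1) = 1 + j40 → |·| ≈ 40.012, ∠ ≈ 88.57°
zero (1 + j40·0.02) = 1 + j0.8 → |·| ≈ 1.2806, ∠ ≈ 38.66°
pole (1 + j40·0.025) = 1 + j1 → |·| ≈ 1.4142, ∠ ≈ 45.00°
pole (1 + j40·0.005) = 1 + j0.2 → |·| ≈ 1.0198, ∠ ≈ 11.31°
|G| = 0.625 · 40.012 · 1.2806 / (1.4142 · 1.0198) ≈ 22.205
Gain = 20 log₁₀(22.205) ≈ 26.93 dB
∠G = (88.57° + 38.66°) − (45.00° + 11.31°) = 70.92°

26.9 dB, 70.9°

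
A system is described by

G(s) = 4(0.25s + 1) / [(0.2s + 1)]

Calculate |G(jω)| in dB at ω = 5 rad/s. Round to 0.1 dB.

At ω = 5 rad/s:
zero (1 + j5·0.25) = 1 + j1.25 → |·| ≈ 1.6008, ∠ ≈ 51.34°
pole (1 + j5·0.2) = 1 + j1 → |·| ≈ 1.4142, ∠ ≈ 45.00°
|G| = 4 · 1.6008 / (1.4142) ≈ 4.5278
Gain = 20 log₁₀(4.5278) ≈ 13.12 dB

13.1 dB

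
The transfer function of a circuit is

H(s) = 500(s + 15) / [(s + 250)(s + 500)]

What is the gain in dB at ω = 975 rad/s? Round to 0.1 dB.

At s = jω = j975:
zero (s+15): 15 + j975 → |·| = √(15²+975²) = √950850 ≈ 975.12, ∠ = arctan(975/15) ≈ 89.12°
pole (s+250): 250 + j975 → |·| = √(250²+975²) = √1013125 ≈ 1006.5, ∠ = arctan(975/250) ≈ 75.62°
pole (s+500): 500 + j975 → |·| = √(500²+975²) = √1200625 ≈ 1095.7, ∠ = arctan(975/500) ≈ 62.85°
|H| = 500 · 975.12 / 1.1028e+06 ≈ 0.44211
Gain = 20 log₁₀(0.44211) ≈ -7.09 dB

-7.1 dB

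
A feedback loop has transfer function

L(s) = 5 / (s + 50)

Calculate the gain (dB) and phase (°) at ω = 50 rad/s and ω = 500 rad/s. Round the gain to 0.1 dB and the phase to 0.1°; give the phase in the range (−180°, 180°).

At s = jω = j50:
pole (s+50): 50 + j50 → |·| = √(50²+50²) = √5000 ≈ 70.711, ∠ = arctan(50/50) ≈ 45.00°
|L| = 5 / 70.711 ≈ 0.07071
Gain = 20 log₁₀(0.07071) ≈ -23.01 dB
∠L = 0.00° − 45.00° = -45.00°

At s = jω = j500:
pole (s+50): 50 + j500 → |·| = √(50²+500²) = √252500 ≈ 502.49, ∠ = arctan(500/50) ≈ 84.29°
|L| = 5 / 502.49 ≈ 0.0099504
Gain = 20 log₁₀(0.0099504) ≈ -40.04 dB
∠L = 0.00° − 84.29° = -84.29°

ω = 50: -23.0 dB, -45.0°; ω = 500: -40.0 dB, -84.3°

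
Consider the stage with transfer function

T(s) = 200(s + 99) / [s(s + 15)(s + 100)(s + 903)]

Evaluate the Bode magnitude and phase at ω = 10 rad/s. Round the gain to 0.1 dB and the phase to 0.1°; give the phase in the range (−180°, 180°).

At s = jω = j10:
zero (s+99): 99 + j10 → |·| = √(99²+10²) = √9901 ≈ 99.504, ∠ = arctan(10/99) ≈ 5.77°
pole (s+15): 15 + j10 → |·| = √(15²+10²) = √325 ≈ 18.028, ∠ = arctan(10/15) ≈ 33.69°
pole (s+100): 100 + j10 → |·| = √(100²+10²) = √10100 ≈ 100.5, ∠ = arctan(10/100) ≈ 5.71°
pole (s+903): 903 + j10 → |·| = √(903²+10²) = √815509 ≈ 903.06, ∠ = arctan(10/903) ≈ 0.63°
pole at origin: |s| = 10, ∠ = 90.00° (in denominator)
|T| = 200 · 99.504 / 1.6362e+07 ≈ 0.0012163
Gain = 20 log₁₀(0.0012163) ≈ -58.30 dB
∠T = 5.77° − 130.03° = -124.26°

-58.3 dB, -124.3°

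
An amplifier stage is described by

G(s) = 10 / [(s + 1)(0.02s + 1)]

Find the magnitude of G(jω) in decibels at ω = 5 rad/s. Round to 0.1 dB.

At ω = 5 rad/s:
pole (1 + j5·1) = 1 + j5 → |·| ≈ 5.099, ∠ ≈ 78.69°
pole (1 + j5·0.02) = 1 + j0.1 → |·| ≈ 1.005, ∠ ≈ 5.71°
|G| = 10 · 1 / (5.099 · 1.005) ≈ 1.9514
Gain = 20 log₁₀(1.9514) ≈ 5.81 dB

5.8 dB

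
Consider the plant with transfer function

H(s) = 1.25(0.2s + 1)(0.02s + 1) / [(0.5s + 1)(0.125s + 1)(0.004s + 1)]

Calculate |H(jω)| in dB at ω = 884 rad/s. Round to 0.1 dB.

-33.2 dB

At ω = 884 rad/s:
zero (1 + j884·0.2) = 1 + j176.8 → |·| ≈ 176.8, ∠ ≈ 89.68°
zero (1 + j884·0.02) = 1 + j17.68 → |·| ≈ 17.708, ∠ ≈ 86.76°
pole (1 + j884·0.5) = 1 + j442 → |·| ≈ 442, ∠ ≈ 89.87°
pole (1 + j884·0.125) = 1 + j110.5 → |·| ≈ 110.5, ∠ ≈ 89.48°
pole (1 + j884·0.004) = 1 + j3.536 → |·| ≈ 3.6747, ∠ ≈ 74.21°
|H| = 1.25 · 176.8 · 17.708 / (442 · 110.5 · 3.6747) ≈ 0.021805
Gain = 20 log₁₀(0.021805) ≈ -33.23 dB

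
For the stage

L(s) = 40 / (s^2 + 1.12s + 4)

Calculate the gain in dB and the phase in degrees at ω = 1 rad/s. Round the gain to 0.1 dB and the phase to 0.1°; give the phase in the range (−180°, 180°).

21.9 dB, -20.5°

At s = jω = j1:
quadratic: (j1)² + 1.12·j1 + 4 = 3 + j1.12 → |·| ≈ 3.2022, ∠ ≈ 20.47°
|L| = 40 / 3.2022 ≈ 12.491
Gain = 20 log₁₀(12.491) ≈ 21.93 dB
∠L = 0.00° − 20.47° = -20.47°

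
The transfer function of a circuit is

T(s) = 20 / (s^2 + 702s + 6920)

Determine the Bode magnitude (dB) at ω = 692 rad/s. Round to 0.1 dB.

Substitute s = j692:
Numerator: 20 = 20 + j0
Denominator: (j692)^2 + 702(j692) + 6920 = -471944 + j485784
|N| = √(20² + 0²) ≈ 20, ∠N ≈ 0.00°
|D| = √(471944² + 485784²) ≈ 6.7729e+05, ∠D ≈ 134.17°
|T| = 20 / 6.7729e+05 ≈ 2.9529e-05
Gain = 20 log₁₀(2.9529e-05) ≈ -90.60 dB

-90.6 dB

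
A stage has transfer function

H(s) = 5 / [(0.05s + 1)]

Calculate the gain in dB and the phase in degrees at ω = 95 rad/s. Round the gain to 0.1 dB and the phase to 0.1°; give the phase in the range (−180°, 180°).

0.3 dB, -78.1°

At ω = 95 rad/s:
pole (1 + j95·0.05) = 1 + j4.75 → |·| ≈ 4.8541, ∠ ≈ 78.11°
|H| = 5 · 1 / (4.8541) ≈ 1.0301
Gain = 20 log₁₀(1.0301) ≈ 0.26 dB
∠H = (0°) − (78.11°) = -78.11°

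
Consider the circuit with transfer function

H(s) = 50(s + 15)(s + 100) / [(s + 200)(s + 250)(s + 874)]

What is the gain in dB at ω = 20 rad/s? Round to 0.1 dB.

-50.8 dB

At s = jω = j20:
zero (s+15): 15 + j20 → |·| = √(15²+20²) = √625 ≈ 25, ∠ = arctan(20/15) ≈ 53.13°
zero (s+100): 100 + j20 → |·| = √(100²+20²) = √10400 ≈ 101.98, ∠ = arctan(20/100) ≈ 11.31°
pole (s+200): 200 + j20 → |·| = √(200²+20²) = √40400 ≈ 201, ∠ = arctan(20/200) ≈ 5.71°
pole (s+250): 250 + j20 → |·| = √(250²+20²) = √62900 ≈ 250.8, ∠ = arctan(20/250) ≈ 4.57°
pole (s+874): 874 + j20 → |·| = √(874²+20²) = √764276 ≈ 874.23, ∠ = arctan(20/874) ≈ 1.31°
|H| = 50 · 2549.5 / 4.4071e+07 ≈ 0.0028925
Gain = 20 log₁₀(0.0028925) ≈ -50.77 dB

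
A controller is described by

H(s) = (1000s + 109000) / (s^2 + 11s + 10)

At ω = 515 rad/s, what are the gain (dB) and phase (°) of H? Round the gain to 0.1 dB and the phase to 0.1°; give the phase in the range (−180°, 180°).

Substitute s = j515:
Numerator: 1000(j515) + 109000 = 109000 + j515000
Denominator: (j515)^2 + 11(j515) + 10 = -265215 + j5665
|N| = √(109000² + 515000²) ≈ 5.2641e+05, ∠N ≈ 78.05°
|D| = √(265215² + 5665²) ≈ 2.6528e+05, ∠D ≈ 178.78°
|H| = 5.2641e+05 / 2.6528e+05 ≈ 1.9844
Gain = 20 log₁₀(1.9844) ≈ 5.95 dB
∠H = 78.05° − 178.78° = -100.73°

6.0 dB, -100.7°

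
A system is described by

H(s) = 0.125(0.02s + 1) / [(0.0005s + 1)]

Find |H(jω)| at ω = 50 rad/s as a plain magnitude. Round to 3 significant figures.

0.177

At ω = 50 rad/s:
zero (1 + j50·0.02) = 1 + j1 → |·| ≈ 1.4142, ∠ ≈ 45.00°
pole (1 + j50·0.0005) = 1 + j0.025 → |·| ≈ 1.0003, ∠ ≈ 1.43°
|H| = 0.125 · 1.4142 / (1.0003) ≈ 0.17672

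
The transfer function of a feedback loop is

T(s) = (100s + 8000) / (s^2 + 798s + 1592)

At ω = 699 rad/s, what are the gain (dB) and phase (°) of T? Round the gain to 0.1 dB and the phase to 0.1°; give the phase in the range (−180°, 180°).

-20.4 dB, -47.7°

Substitute s = j699:
Numerator: 100(j699) + 8000 = 8000 + j69900
Denominator: (j699)^2 + 798(j699) + 1592 = -487009 + j557802
|N| = √(8000² + 69900²) ≈ 70356, ∠N ≈ 83.47°
|D| = √(487009² + 557802²) ≈ 7.4049e+05, ∠D ≈ 131.12°
|T| = 70356 / 7.4049e+05 ≈ 0.095013
Gain = 20 log₁₀(0.095013) ≈ -20.44 dB
∠T = 83.47° − 131.12° = -47.65°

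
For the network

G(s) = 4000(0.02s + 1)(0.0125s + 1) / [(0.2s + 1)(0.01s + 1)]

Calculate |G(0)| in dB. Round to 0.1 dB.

72.0 dB

G(0) = 4000 · 1 / 1 = 4000
20 log₁₀(4000) ≈ 72.04 dB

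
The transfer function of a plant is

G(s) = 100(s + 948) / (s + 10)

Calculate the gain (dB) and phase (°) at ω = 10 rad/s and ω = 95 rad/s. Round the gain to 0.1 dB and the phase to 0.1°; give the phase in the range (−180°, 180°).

ω = 10: 76.5 dB, -44.4°; ω = 95: 60.0 dB, -78.3°

At s = jω = j10:
zero (s+948): 948 + j10 → |·| = √(948²+10²) = √898804 ≈ 948.05, ∠ = arctan(10/948) ≈ 0.60°
pole (s+10): 10 + j10 → |·| = √(10²+10²) = √200 ≈ 14.142, ∠ = arctan(10/10) ≈ 45.00°
|G| = 100 · 948.05 / 14.142 ≈ 6703.8
Gain = 20 log₁₀(6703.8) ≈ 76.53 dB
∠G = 0.60° − 45.00° = -44.40°

At s = jω = j95:
zero (s+948): 948 + j95 → |·| = √(948²+95²) = √907729 ≈ 952.75, ∠ = arctan(95/948) ≈ 5.72°
pole (s+10): 10 + j95 → |·| = √(10²+95²) = √9125 ≈ 95.525, ∠ = arctan(95/10) ≈ 83.99°
|G| = 100 · 952.75 / 95.525 ≈ 997.38
Gain = 20 log₁₀(997.38) ≈ 59.98 dB
∠G = 5.72° − 83.99° = -78.27°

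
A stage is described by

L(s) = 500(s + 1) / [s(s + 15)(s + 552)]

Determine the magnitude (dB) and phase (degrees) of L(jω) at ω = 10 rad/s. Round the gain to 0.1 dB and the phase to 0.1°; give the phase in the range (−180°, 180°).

-25.9 dB, -40.4°

At s = jω = j10:
zero (s+1): 1 + j10 → |·| = √(1²+10²) = √101 ≈ 10.05, ∠ = arctan(10/1) ≈ 84.29°
pole (s+15): 15 + j10 → |·| = √(15²+10²) = √325 ≈ 18.028, ∠ = arctan(10/15) ≈ 33.69°
pole (s+552): 552 + j10 → |·| = √(552²+10²) = √304804 ≈ 552.09, ∠ = arctan(10/552) ≈ 1.04°
pole at origin: |s| = 10, ∠ = 90.00° (in denominator)
|L| = 500 · 10.05 / 99531 ≈ 0.050487
Gain = 20 log₁₀(0.050487) ≈ -25.94 dB
∠L = 84.29° − 124.73° = -40.44°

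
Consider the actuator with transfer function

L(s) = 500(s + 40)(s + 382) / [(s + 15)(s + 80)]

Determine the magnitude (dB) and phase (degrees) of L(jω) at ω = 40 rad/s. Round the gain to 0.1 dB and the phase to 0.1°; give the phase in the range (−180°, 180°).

At s = jω = j40:
zero (s+40): 40 + j40 → |·| = √(40²+40²) = √3200 ≈ 56.569, ∠ = arctan(40/40) ≈ 45.00°
zero (s+382): 382 + j40 → |·| = √(382²+40²) = √147524 ≈ 384.09, ∠ = arctan(40/382) ≈ 5.98°
pole (s+15): 15 + j40 → |·| = √(15²+40²) = √1825 ≈ 42.72, ∠ = arctan(40/15) ≈ 69.44°
pole (s+80): 80 + j40 → |·| = √(80²+40²) = √8000 ≈ 89.443, ∠ = arctan(40/80) ≈ 26.57°
|L| = 500 · 21728 / 3821 ≈ 2843.2
Gain = 20 log₁₀(2843.2) ≈ 69.08 dB
∠L = 50.98° − 96.01° = -45.03°

69.1 dB, -45.0°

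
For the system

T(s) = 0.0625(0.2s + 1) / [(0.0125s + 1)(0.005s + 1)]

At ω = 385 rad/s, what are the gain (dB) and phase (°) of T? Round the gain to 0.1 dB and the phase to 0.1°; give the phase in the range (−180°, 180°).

-6.9 dB, -51.6°

At ω = 385 rad/s:
zero (1 + j385·0.2) = 1 + j77 → |·| ≈ 77.006, ∠ ≈ 89.26°
pole (1 + j385·0.0125) = 1 + j4.8125 → |·| ≈ 4.9153, ∠ ≈ 78.26°
pole (1 + j385·0.005) = 1 + j1.925 → |·| ≈ 2.1692, ∠ ≈ 62.55°
|T| = 0.0625 · 77.006 / (4.9153 · 2.1692) ≈ 0.45139
Gain = 20 log₁₀(0.45139) ≈ -6.91 dB
∠T = (89.26°) − (78.26° + 62.55°) = -51.55°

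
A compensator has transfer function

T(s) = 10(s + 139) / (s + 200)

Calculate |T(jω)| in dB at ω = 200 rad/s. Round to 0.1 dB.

18.7 dB

At s = jω = j200:
zero (s+139): 139 + j200 → |·| = √(139²+200²) = √59321 ≈ 243.56, ∠ = arctan(200/139) ≈ 55.20°
pole (s+200): 200 + j200 → |·| = √(200²+200²) = √80000 ≈ 282.84, ∠ = arctan(200/200) ≈ 45.00°
|T| = 10 · 243.56 / 282.84 ≈ 8.6112
Gain = 20 log₁₀(8.6112) ≈ 18.70 dB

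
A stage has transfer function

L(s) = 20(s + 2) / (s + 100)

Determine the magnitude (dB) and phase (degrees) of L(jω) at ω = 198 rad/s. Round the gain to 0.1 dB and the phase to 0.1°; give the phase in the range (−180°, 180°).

25.0 dB, 26.2°

At s = jω = j198:
zero (s+2): 2 + j198 → |·| = √(2²+198²) = √39208 ≈ 198.01, ∠ = arctan(198/2) ≈ 89.42°
pole (s+100): 100 + j198 → |·| = √(100²+198²) = √49204 ≈ 221.82, ∠ = arctan(198/100) ≈ 63.20°
|L| = 20 · 198.01 / 221.82 ≈ 17.853
Gain = 20 log₁₀(17.853) ≈ 25.03 dB
∠L = 89.42° − 63.20° = 26.22°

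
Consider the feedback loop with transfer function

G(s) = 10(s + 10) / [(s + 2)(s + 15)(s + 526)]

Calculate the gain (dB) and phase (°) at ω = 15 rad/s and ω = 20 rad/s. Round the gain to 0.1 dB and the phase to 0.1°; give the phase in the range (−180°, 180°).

ω = 15: -59.4 dB, -72.7°; ω = 20: -61.5 dB, -76.2°

At s = jω = j15:
zero (s+10): 10 + j15 → |·| = √(10²+15²) = √325 ≈ 18.028, ∠ = arctan(15/10) ≈ 56.31°
pole (s+2): 2 + j15 → |·| = √(2²+15²) = √229 ≈ 15.133, ∠ = arctan(15/2) ≈ 82.41°
pole (s+15): 15 + j15 → |·| = √(15²+15²) = √450 ≈ 21.213, ∠ = arctan(15/15) ≈ 45.00°
pole (s+526): 526 + j15 → |·| = √(526²+15²) = √276901 ≈ 526.21, ∠ = arctan(15/526) ≈ 1.63°
|G| = 10 · 18.028 / 1.6892e+05 ≈ 0.0010673
Gain = 20 log₁₀(0.0010673) ≈ -59.43 dB
∠G = 56.31° − 129.04° = -72.73°

At s = jω = j20:
zero (s+10): 10 + j20 → |·| = √(10²+20²) = √500 ≈ 22.361, ∠ = arctan(20/10) ≈ 63.43°
pole (s+2): 2 + j20 → |·| = √(2²+20²) = √404 ≈ 20.1, ∠ = arctan(20/2) ≈ 84.29°
pole (s+15): 15 + j20 → |·| = √(15²+20²) = √625 ≈ 25, ∠ = arctan(20/15) ≈ 53.13°
pole (s+526): 526 + j20 → |·| = √(526²+20²) = √277076 ≈ 526.38, ∠ = arctan(20/526) ≈ 2.18°
|G| = 10 · 22.361 / 2.6451e+05 ≈ 0.00084537
Gain = 20 log₁₀(0.00084537) ≈ -61.46 dB
∠G = 63.43° − 139.60° = -76.17°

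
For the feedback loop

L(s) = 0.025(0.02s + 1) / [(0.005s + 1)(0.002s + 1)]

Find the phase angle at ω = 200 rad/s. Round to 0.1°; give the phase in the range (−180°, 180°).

At ω = 200 rad/s:
zero (1 + j200·0.02) = 1 + j4 → |·| ≈ 4.1231, ∠ ≈ 75.96°
pole (1 + j200·0.005) = 1 + j1 → |·| ≈ 1.4142, ∠ ≈ 45.00°
pole (1 + j200·0.002) = 1 + j0.4 → |·| ≈ 1.077, ∠ ≈ 21.80°
∠L = (75.96°) − (45.00° + 21.80°) = 9.16°

9.2°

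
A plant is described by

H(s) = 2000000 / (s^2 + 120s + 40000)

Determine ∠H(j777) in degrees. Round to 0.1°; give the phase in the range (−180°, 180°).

At s = jω = j777:
quadratic: (j777)² + 120·j777 + 40000 = -563729 + j93240 → |·| ≈ 5.7139e+05, ∠ ≈ 170.61°
∠H = 0.00° − 170.61° = -170.61°

-170.6°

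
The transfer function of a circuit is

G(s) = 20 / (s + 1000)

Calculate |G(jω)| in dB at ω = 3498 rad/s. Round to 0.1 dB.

-45.2 dB

At s = jω = j3498:
pole (s+1000): 1000 + j3498 → |·| = √(1000²+3498²) = √13236004 ≈ 3638.1, ∠ = arctan(3498/1000) ≈ 74.05°
|G| = 20 / 3638.1 ≈ 0.0054974
Gain = 20 log₁₀(0.0054974) ≈ -45.20 dB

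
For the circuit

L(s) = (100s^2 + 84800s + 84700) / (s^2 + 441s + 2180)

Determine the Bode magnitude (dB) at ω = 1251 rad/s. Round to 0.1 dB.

Substitute s = j1251:
Numerator: 100(j1251)^2 + 84800(j1251) + 84700 = -156415400 + j106084800
Denominator: (j1251)^2 + 441(j1251) + 2180 = -1562821 + j551691
|N| = √(156415400² + 106084800²) ≈ 1.89e+08, ∠N ≈ 145.85°
|D| = √(1562821² + 551691²) ≈ 1.6573e+06, ∠D ≈ 160.56°
|L| = 1.89e+08 / 1.6573e+06 ≈ 114.04
Gain = 20 log₁₀(114.04) ≈ 41.14 dB

41.1 dB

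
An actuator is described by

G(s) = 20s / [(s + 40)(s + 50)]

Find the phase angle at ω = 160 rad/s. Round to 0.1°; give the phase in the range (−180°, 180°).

At s = jω = j160:
zero at origin: s = j160 → |·| = 160, ∠ = 90.00°
pole (s+40): 40 + j160 → |·| = √(40²+160²) = √27200 ≈ 164.92, ∠ = arctan(160/40) ≈ 75.96°
pole (s+50): 50 + j160 → |·| = √(50²+160²) = √28100 ≈ 167.63, ∠ = arctan(160/50) ≈ 72.65°
∠G = 90.00° − 148.61° = -58.61°

-58.6°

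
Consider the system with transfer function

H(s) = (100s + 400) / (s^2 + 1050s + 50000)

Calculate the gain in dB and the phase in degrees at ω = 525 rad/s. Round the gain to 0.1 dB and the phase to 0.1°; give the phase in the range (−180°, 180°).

Substitute s = j525:
Numerator: 100(j525) + 400 = 400 + j52500
Denominator: (j525)^2 + 1050(j525) + 50000 = -225625 + j551250
|N| = √(400² + 52500²) ≈ 52502, ∠N ≈ 89.56°
|D| = √(225625² + 551250²) ≈ 5.9564e+05, ∠D ≈ 112.26°
|H| = 52502 / 5.9564e+05 ≈ 0.088144
Gain = 20 log₁₀(0.088144) ≈ -21.10 dB
∠H = 89.56° − 112.26° = -22.70°

-21.1 dB, -22.7°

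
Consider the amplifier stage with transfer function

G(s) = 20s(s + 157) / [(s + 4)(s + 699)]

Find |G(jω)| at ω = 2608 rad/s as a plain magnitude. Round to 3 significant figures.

At s = jω = j2608:
zero (s+157): 157 + j2608 → |·| = √(157²+2608²) = √6826313 ≈ 2612.7, ∠ = arctan(2608/157) ≈ 86.55°
zero at origin: s = j2608 → |·| = 2608, ∠ = 90.00°
pole (s+4): 4 + j2608 → |·| = √(4²+2608²) = √6801680 ≈ 2608, ∠ = arctan(2608/4) ≈ 89.91°
pole (s+699): 699 + j2608 → |·| = √(699²+2608²) = √7290265 ≈ 2700, ∠ = arctan(2608/699) ≈ 75.00°
|G| = 20 · 6.8139e+06 / 7.0416e+06 ≈ 19.353

19.4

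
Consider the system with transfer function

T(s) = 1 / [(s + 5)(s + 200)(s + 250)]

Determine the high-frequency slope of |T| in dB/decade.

Each pole contributes −20 dB/decade at high frequency; each zero contributes +20 dB/decade.
Net: 0 zero(s) − 3 pole(s) → -60 dB/decade.

-60 dB/decade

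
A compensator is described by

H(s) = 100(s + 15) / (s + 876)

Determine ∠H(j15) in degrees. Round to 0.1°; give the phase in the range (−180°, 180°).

At s = jω = j15:
zero (s+15): 15 + j15 → |·| = √(15²+15²) = √450 ≈ 21.213, ∠ = arctan(15/15) ≈ 45.00°
pole (s+876): 876 + j15 → |·| = √(876²+15²) = √767601 ≈ 876.13, ∠ = arctan(15/876) ≈ 0.98°
∠H = 45.00° − 0.98° = 44.02°

44.0°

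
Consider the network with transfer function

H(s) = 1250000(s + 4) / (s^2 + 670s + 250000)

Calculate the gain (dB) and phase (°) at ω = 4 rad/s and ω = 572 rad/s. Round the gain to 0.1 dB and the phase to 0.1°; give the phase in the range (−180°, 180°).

ω = 4: 29.0 dB, 44.4°; ω = 572: 65.2 dB, -11.8°

At s = jω = j4:
zero (s+4): 4 + j4 → |·| = √(4²+4²) = √32 ≈ 5.6569, ∠ = arctan(4/4) ≈ 45.00°
quadratic: (j4)² + 670·j4 + 250000 = 249984 + j2680 → |·| ≈ 2.5e+05, ∠ ≈ 0.61°
|H| = 1250000 · 5.6569 / 2.5e+05 ≈ 28.285
Gain = 20 log₁₀(28.285) ≈ 29.03 dB
∠H = 45.00° − 0.61° = 44.39°

At s = jω = j572:
zero (s+4): 4 + j572 → |·| = √(4²+572²) = √327200 ≈ 572.01, ∠ = arctan(572/4) ≈ 89.60°
quadratic: (j572)² + 670·j572 + 250000 = -77184 + j383240 → |·| ≈ 3.9094e+05, ∠ ≈ 101.39°
|H| = 1250000 · 572.01 / 3.9094e+05 ≈ 1829
Gain = 20 log₁₀(1829) ≈ 65.24 dB
∠H = 89.60° − 101.39° = -11.79°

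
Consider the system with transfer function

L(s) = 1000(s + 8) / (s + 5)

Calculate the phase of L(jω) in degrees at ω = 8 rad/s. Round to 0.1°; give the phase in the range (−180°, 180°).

-13.0°

At s = jω = j8:
zero (s+8): 8 + j8 → |·| = √(8²+8²) = √128 ≈ 11.314, ∠ = arctan(8/8) ≈ 45.00°
pole (s+5): 5 + j8 → |·| = √(5²+8²) = √89 ≈ 9.434, ∠ = arctan(8/5) ≈ 57.99°
∠L = 45.00° − 57.99° = -12.99°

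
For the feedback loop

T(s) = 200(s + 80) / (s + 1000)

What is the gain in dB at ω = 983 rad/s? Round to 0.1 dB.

At s = jω = j983:
zero (s+80): 80 + j983 → |·| = √(80²+983²) = √972689 ≈ 986.25, ∠ = arctan(983/80) ≈ 85.35°
pole (s+1000): 1000 + j983 → |·| = √(1000²+983²) = √1966289 ≈ 1402.2, ∠ = arctan(983/1000) ≈ 44.51°
|T| = 200 · 986.25 / 1402.2 ≈ 140.67
Gain = 20 log₁₀(140.67) ≈ 42.96 dB

43.0 dB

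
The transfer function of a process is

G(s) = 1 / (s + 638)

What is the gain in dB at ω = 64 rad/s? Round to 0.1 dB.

-56.1 dB

Substitute s = j64:
Numerator: 1 = 1 + j0
Denominator: (j64) + 638 = 638 + j64
|N| = √(1² + 0²) ≈ 1, ∠N ≈ 0.00°
|D| = √(638² + 64²) ≈ 641.2, ∠D ≈ 5.73°
|G| = 1 / 641.2 ≈ 0.0015596
Gain = 20 log₁₀(0.0015596) ≈ -56.14 dB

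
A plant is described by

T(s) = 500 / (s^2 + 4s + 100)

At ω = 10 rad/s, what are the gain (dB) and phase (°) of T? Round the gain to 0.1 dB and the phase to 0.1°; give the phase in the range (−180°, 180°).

21.9 dB, -90.0°

At s = jω = j10:
quadratic: (j10)² + 4·j10 + 100 = 0 + j40 → |·| ≈ 40, ∠ ≈ 90.00°
|T| = 500 / 40 ≈ 12.5
Gain = 20 log₁₀(12.5) ≈ 21.94 dB
∠T = 0.00° − 90.00° = -90.00°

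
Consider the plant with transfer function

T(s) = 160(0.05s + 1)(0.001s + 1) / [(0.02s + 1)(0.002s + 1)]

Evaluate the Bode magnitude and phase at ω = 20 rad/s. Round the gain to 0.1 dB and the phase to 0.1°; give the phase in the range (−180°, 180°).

At ω = 20 rad/s:
zero (1 + j20·0.05) = 1 + j1 → |·| ≈ 1.4142, ∠ ≈ 45.00°
zero (1 + j20·0.001) = 1 + j0.02 → |·| ≈ 1.0002, ∠ ≈ 1.15°
pole (1 + j20·0.02) = 1 + j0.4 → |·| ≈ 1.077, ∠ ≈ 21.80°
pole (1 + j20·0.002) = 1 + j0.04 → |·| ≈ 1.0008, ∠ ≈ 2.29°
|T| = 160 · 1.4142 · 1.0002 / (1.077 · 1.0008) ≈ 209.97
Gain = 20 log₁₀(209.97) ≈ 46.44 dB
∠T = (45.00° + 1.15°) − (21.80° + 2.29°) = 22.06°

46.4 dB, 22.1°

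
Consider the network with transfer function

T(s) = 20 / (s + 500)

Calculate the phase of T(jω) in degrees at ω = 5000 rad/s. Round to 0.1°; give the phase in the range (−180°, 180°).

-84.3°

Substitute s = j5000:
Numerator: 20 = 20 + j0
Denominator: (j5000) + 500 = 500 + j5000
|N| = √(20² + 0²) ≈ 20, ∠N ≈ 0.00°
|D| = √(500² + 5000²) ≈ 5024.9, ∠D ≈ 84.29°
∠T = 0.00° − 84.29° = -84.29°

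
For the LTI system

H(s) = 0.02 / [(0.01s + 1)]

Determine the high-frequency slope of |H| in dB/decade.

Each pole contributes −20 dB/decade at high frequency; each zero contributes +20 dB/decade.
Net: 0 zero(s) − 1 pole(s) → -20 dB/decade.

-20 dB/decade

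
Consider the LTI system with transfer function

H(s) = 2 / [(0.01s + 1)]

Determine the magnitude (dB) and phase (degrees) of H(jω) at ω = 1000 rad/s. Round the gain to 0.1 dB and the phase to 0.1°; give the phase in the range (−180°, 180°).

At ω = 1000 rad/s:
pole (1 + j1000·0.01) = 1 + j10 → |·| ≈ 10.05, ∠ ≈ 84.29°
|H| = 2 · 1 / (10.05) ≈ 0.199
Gain = 20 log₁₀(0.199) ≈ -14.02 dB
∠H = (0°) − (84.29°) = -84.29°

-14.0 dB, -84.3°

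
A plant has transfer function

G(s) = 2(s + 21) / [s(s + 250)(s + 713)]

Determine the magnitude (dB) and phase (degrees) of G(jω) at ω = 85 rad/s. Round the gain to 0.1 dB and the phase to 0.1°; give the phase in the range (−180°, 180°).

At s = jω = j85:
zero (s+21): 21 + j85 → |·| = √(21²+85²) = √7666 ≈ 87.556, ∠ = arctan(85/21) ≈ 76.12°
pole (s+250): 250 + j85 → |·| = √(250²+85²) = √69725 ≈ 264.05, ∠ = arctan(85/250) ≈ 18.78°
pole (s+713): 713 + j85 → |·| = √(713²+85²) = √515594 ≈ 718.05, ∠ = arctan(85/713) ≈ 6.80°
pole at origin: |s| = 85, ∠ = 90.00° (in denominator)
|G| = 2 · 87.556 / 1.6116e+07 ≈ 1.0866e-05
Gain = 20 log₁₀(1.0866e-05) ≈ -99.28 dB
∠G = 76.12° − 115.58° = -39.46°

-99.3 dB, -39.5°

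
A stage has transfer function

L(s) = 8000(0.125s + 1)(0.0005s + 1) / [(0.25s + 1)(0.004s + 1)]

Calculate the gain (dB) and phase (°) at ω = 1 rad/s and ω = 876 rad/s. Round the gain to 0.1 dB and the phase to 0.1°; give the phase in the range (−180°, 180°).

ω = 1: 77.9 dB, -7.1°; ω = 876: 61.6 dB, -50.7°

At ω = 1 rad/s:
zero (1 + j1·0.125) = 1 + j0.125 → |·| ≈ 1.0078, ∠ ≈ 7.13°
zero (1 + j1·0.0005) = 1 + j0.0005 → |·| ≈ 1, ∠ ≈ 0.03°
pole (1 + j1·0.25) = 1 + j0.25 → |·| ≈ 1.0308, ∠ ≈ 14.04°
pole (1 + j1·0.004) = 1 + j0.004 → |·| ≈ 1, ∠ ≈ 0.23°
|L| = 8000 · 1.0078 · 1 / (1.0308 · 1) ≈ 7821.5
Gain = 20 log₁₀(7821.5) ≈ 77.87 dB
∠L = (7.13° + 0.03°) − (14.04° + 0.23°) = -7.11°

At ω = 876 rad/s:
zero (1 + j876·0.125) = 1 + j109.5 → |·| ≈ 109.5, ∠ ≈ 89.48°
zero (1 + j876·0.0005) = 1 + j0.438 → |·| ≈ 1.0917, ∠ ≈ 23.65°
pole (1 + j876·0.25) = 1 + j219 → |·| ≈ 219, ∠ ≈ 89.74°
pole (1 + j876·0.004) = 1 + j3.504 → |·| ≈ 3.6439, ∠ ≈ 74.07°
|L| = 8000 · 109.5 · 1.0917 / (219 · 3.6439) ≈ 1198.4
Gain = 20 log₁₀(1198.4) ≈ 61.57 dB
∠L = (89.48° + 23.65°) − (89.74° + 74.07°) = -50.68°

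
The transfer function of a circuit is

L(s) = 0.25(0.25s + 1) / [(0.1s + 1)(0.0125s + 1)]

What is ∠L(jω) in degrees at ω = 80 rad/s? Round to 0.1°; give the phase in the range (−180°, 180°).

At ω = 80 rad/s:
zero (1 + j80·0.25) = 1 + j20 → |·| ≈ 20.025, ∠ ≈ 87.14°
pole (1 + j80·0.1) = 1 + j8 → |·| ≈ 8.0623, ∠ ≈ 82.87°
pole (1 + j80·0.0125) = 1 + j1 → |·| ≈ 1.4142, ∠ ≈ 45.00°
∠L = (87.14°) − (82.87° + 45.00°) = -40.73°

-40.7°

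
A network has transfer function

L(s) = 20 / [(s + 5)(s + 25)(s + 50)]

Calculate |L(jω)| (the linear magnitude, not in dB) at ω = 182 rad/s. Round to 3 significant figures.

At s = jω = j182:
pole (s+5): 5 + j182 → |·| = √(5²+182²) = √33149 ≈ 182.07, ∠ = arctan(182/5) ≈ 88.43°
pole (s+25): 25 + j182 → |·| = √(25²+182²) = √33749 ≈ 183.71, ∠ = arctan(182/25) ≈ 82.18°
pole (s+50): 50 + j182 → |·| = √(50²+182²) = √35624 ≈ 188.74, ∠ = arctan(182/50) ≈ 74.64°
|L| = 20 / 6.313e+06 ≈ 3.1681e-06

3.17e-06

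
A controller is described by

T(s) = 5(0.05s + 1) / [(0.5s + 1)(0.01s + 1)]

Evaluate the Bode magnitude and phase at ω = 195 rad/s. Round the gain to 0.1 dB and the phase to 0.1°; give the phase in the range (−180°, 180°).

At ω = 195 rad/s:
zero (1 + j195·0.05) = 1 + j9.75 → |·| ≈ 9.8011, ∠ ≈ 84.14°
pole (1 + j195·0.5) = 1 + j97.5 → |·| ≈ 97.505, ∠ ≈ 89.41°
pole (1 + j195·0.01) = 1 + j1.95 → |·| ≈ 2.1915, ∠ ≈ 62.85°
|T| = 5 · 9.8011 / (97.505 · 2.1915) ≈ 0.22934
Gain = 20 log₁₀(0.22934) ≈ -12.79 dB
∠T = (84.14°) − (89.41° + 62.85°) = -68.12°

-12.8 dB, -68.1°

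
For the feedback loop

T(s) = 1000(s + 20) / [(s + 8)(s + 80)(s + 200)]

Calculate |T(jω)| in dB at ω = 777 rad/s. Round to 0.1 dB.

-55.9 dB

At s = jω = j777:
zero (s+20): 20 + j777 → |·| = √(20²+777²) = √604129 ≈ 777.26, ∠ = arctan(777/20) ≈ 88.53°
pole (s+8): 8 + j777 → |·| = √(8²+777²) = √603793 ≈ 777.04, ∠ = arctan(777/8) ≈ 89.41°
pole (s+80): 80 + j777 → |·| = √(80²+777²) = √610129 ≈ 781.11, ∠ = arctan(777/80) ≈ 84.12°
pole (s+200): 200 + j777 → |·| = √(200²+777²) = √643729 ≈ 802.33, ∠ = arctan(777/200) ≈ 75.57°
|T| = 1000 · 777.26 / 4.8698e+08 ≈ 0.0015961
Gain = 20 log₁₀(0.0015961) ≈ -55.94 dB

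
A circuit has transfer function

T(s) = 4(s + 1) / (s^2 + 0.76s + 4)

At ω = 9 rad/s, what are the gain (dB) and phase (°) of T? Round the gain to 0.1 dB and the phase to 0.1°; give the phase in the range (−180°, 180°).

At s = jω = j9:
zero (s+1): 1 + j9 → |·| = √(1²+9²) = √82 ≈ 9.0554, ∠ = arctan(9/1) ≈ 83.66°
quadratic: (j9)² + 0.76·j9 + 4 = -77 + j6.84 → |·| ≈ 77.303, ∠ ≈ 174.92°
|T| = 4 · 9.0554 / 77.303 ≈ 0.46857
Gain = 20 log₁₀(0.46857) ≈ -6.58 dB
∠T = 83.66° − 174.92° = -91.26°

-6.6 dB, -91.3°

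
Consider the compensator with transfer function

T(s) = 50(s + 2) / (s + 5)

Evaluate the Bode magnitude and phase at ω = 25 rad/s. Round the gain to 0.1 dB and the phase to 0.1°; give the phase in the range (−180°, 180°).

33.8 dB, 6.7°

At s = jω = j25:
zero (s+2): 2 + j25 → |·| = √(2²+25²) = √629 ≈ 25.08, ∠ = arctan(25/2) ≈ 85.43°
pole (s+5): 5 + j25 → |·| = √(5²+25²) = √650 ≈ 25.495, ∠ = arctan(25/5) ≈ 78.69°
|T| = 50 · 25.08 / 25.495 ≈ 49.186
Gain = 20 log₁₀(49.186) ≈ 33.84 dB
∠T = 85.43° − 78.69° = 6.74°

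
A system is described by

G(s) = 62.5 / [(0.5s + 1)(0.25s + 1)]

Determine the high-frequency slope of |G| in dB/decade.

Each pole contributes −20 dB/decade at high frequency; each zero contributes +20 dB/decade.
Net: 0 zero(s) − 2 pole(s) → -40 dB/decade.

-40 dB/decade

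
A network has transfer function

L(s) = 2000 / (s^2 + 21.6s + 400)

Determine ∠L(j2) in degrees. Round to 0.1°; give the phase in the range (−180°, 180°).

At s = jω = j2:
quadratic: (j2)² + 21.6·j2 + 400 = 396 + j43.2 → |·| ≈ 398.35, ∠ ≈ 6.23°
∠L = 0.00° − 6.23° = -6.23°

-6.2°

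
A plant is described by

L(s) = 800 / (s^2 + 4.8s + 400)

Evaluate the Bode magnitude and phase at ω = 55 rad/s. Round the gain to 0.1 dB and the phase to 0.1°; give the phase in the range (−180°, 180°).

At s = jω = j55:
quadratic: (j55)² + 4.8·j55 + 400 = -2625 + j264 → |·| ≈ 2638.2, ∠ ≈ 174.26°
|L| = 800 / 2638.2 ≈ 0.30324
Gain = 20 log₁₀(0.30324) ≈ -10.36 dB
∠L = 0.00° − 174.26° = -174.26°

-10.4 dB, -174.3°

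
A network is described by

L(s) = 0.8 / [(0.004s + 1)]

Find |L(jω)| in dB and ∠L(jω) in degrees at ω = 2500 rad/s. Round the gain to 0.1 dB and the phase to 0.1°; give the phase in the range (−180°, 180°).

At ω = 2500 rad/s:
pole (1 + j2500·0.004) = 1 + j10 → |·| ≈ 10.05, ∠ ≈ 84.29°
|L| = 0.8 · 1 / (10.05) ≈ 0.079602
Gain = 20 log₁₀(0.079602) ≈ -21.98 dB
∠L = (0°) − (84.29°) = -84.29°

-22.0 dB, -84.3°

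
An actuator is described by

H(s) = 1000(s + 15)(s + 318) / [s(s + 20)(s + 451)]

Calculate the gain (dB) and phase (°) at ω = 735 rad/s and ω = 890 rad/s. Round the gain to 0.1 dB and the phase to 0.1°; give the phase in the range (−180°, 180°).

At s = jω = j735:
zero (s+15): 15 + j735 → |·| = √(15²+735²) = √540450 ≈ 735.15, ∠ = arctan(735/15) ≈ 88.83°
zero (s+318): 318 + j735 → |·| = √(318²+735²) = √641349 ≈ 800.84, ∠ = arctan(735/318) ≈ 66.60°
pole (s+20): 20 + j735 → |·| = √(20²+735²) = √540625 ≈ 735.27, ∠ = arctan(735/20) ≈ 88.44°
pole (s+451): 451 + j735 → |·| = √(451²+735²) = √743626 ≈ 862.34, ∠ = arctan(735/451) ≈ 58.47°
pole at origin: |s| = 735, ∠ = 90.00° (in denominator)
|H| = 1000 · 5.8874e+05 / 4.6603e+08 ≈ 1.2633
Gain = 20 log₁₀(1.2633) ≈ 2.03 dB
∠H = 155.43° − 236.91° = -81.48°

At s = jω = j890:
zero (s+15): 15 + j890 → |·| = √(15²+890²) = √792325 ≈ 890.13, ∠ = arctan(890/15) ≈ 89.03°
zero (s+318): 318 + j890 → |·| = √(318²+890²) = √893224 ≈ 945.11, ∠ = arctan(890/318) ≈ 70.34°
pole (s+20): 20 + j890 → |·| = √(20²+890²) = √792500 ≈ 890.22, ∠ = arctan(890/20) ≈ 88.71°
pole (s+451): 451 + j890 → |·| = √(451²+890²) = √995501 ≈ 997.75, ∠ = arctan(890/451) ≈ 63.13°
pole at origin: |s| = 890, ∠ = 90.00° (in denominator)
|H| = 1000 · 8.4127e+05 / 7.9051e+08 ≈ 1.0642
Gain = 20 log₁₀(1.0642) ≈ 0.54 dB
∠H = 159.37° − 241.84° = -82.47°

ω = 735: 2.0 dB, -81.5°; ω = 890: 0.5 dB, -82.5°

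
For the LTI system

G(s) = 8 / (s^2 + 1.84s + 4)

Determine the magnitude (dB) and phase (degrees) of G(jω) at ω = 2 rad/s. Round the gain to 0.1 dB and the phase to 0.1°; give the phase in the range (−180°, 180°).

6.7 dB, -90.0°

At s = jω = j2:
quadratic: (j2)² + 1.84·j2 + 4 = 0 + j3.68 → |·| ≈ 3.68, ∠ ≈ 90.00°
|G| = 8 / 3.68 ≈ 2.1739
Gain = 20 log₁₀(2.1739) ≈ 6.74 dB
∠G = 0.00° − 90.00° = -90.00°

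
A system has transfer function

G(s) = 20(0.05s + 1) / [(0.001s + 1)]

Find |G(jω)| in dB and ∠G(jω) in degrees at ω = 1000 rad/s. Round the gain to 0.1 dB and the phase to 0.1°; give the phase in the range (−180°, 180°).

At ω = 1000 rad/s:
zero (1 + j1000·0.05) = 1 + j50 → |·| ≈ 50.01, ∠ ≈ 88.85°
pole (1 + j1000·0.001) = 1 + j1 → |·| ≈ 1.4142, ∠ ≈ 45.00°
|G| = 20 · 50.01 / (1.4142) ≈ 707.25
Gain = 20 log₁₀(707.25) ≈ 56.99 dB
∠G = (88.85°) − (45.00°) = 43.85°

57.0 dB, 43.9°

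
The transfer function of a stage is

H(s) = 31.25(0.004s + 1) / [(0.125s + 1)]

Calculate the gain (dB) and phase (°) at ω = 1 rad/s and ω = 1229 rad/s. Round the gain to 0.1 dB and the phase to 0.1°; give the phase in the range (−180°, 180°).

ω = 1: 29.8 dB, -6.9°; ω = 1229: 0.2 dB, -11.1°

At ω = 1 rad/s:
zero (1 + j1·0.004) = 1 + j0.004 → |·| ≈ 1, ∠ ≈ 0.23°
pole (1 + j1·0.125) = 1 + j0.125 → |·| ≈ 1.0078, ∠ ≈ 7.13°
|H| = 31.25 · 1 / (1.0078) ≈ 31.008
Gain = 20 log₁₀(31.008) ≈ 29.83 dB
∠H = (0.23°) − (7.13°) = -6.90°

At ω = 1229 rad/s:
zero (1 + j1229·0.004) = 1 + j4.916 → |·| ≈ 5.0167, ∠ ≈ 78.50°
pole (1 + j1229·0.125) = 1 + j153.625 → |·| ≈ 153.63, ∠ ≈ 89.63°
|H| = 31.25 · 5.0167 / (153.63) ≈ 1.0205
Gain = 20 log₁₀(1.0205) ≈ 0.18 dB
∠H = (78.50°) − (89.63°) = -11.13°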